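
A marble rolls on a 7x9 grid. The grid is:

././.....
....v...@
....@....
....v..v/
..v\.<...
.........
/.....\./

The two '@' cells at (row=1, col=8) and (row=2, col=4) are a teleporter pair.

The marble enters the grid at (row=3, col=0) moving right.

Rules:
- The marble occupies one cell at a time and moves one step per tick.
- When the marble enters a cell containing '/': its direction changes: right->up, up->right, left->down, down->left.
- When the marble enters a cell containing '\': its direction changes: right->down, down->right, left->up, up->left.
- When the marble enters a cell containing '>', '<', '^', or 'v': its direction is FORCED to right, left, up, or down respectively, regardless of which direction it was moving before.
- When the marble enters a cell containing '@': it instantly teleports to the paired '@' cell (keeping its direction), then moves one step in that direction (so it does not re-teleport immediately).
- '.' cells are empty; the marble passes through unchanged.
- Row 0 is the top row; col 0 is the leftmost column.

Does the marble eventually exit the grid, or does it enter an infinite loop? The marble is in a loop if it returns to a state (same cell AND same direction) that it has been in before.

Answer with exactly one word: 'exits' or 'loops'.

Answer: exits

Derivation:
Step 1: enter (3,0), '.' pass, move right to (3,1)
Step 2: enter (3,1), '.' pass, move right to (3,2)
Step 3: enter (3,2), '.' pass, move right to (3,3)
Step 4: enter (3,3), '.' pass, move right to (3,4)
Step 5: enter (3,4), 'v' forces right->down, move down to (4,4)
Step 6: enter (4,4), '.' pass, move down to (5,4)
Step 7: enter (5,4), '.' pass, move down to (6,4)
Step 8: enter (6,4), '.' pass, move down to (7,4)
Step 9: at (7,4) — EXIT via bottom edge, pos 4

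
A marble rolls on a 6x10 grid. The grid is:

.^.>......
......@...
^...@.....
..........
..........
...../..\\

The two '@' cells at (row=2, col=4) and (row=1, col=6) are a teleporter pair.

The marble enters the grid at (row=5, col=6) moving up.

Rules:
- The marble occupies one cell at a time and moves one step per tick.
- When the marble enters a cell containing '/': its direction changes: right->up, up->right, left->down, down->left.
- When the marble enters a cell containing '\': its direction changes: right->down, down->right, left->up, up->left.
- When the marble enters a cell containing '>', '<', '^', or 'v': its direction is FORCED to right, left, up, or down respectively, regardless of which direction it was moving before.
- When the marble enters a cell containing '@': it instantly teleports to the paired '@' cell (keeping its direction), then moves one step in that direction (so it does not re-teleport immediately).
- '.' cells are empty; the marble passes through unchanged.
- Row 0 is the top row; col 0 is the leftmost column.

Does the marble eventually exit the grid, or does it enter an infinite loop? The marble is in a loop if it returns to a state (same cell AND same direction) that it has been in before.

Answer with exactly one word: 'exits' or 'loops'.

Step 1: enter (5,6), '.' pass, move up to (4,6)
Step 2: enter (4,6), '.' pass, move up to (3,6)
Step 3: enter (3,6), '.' pass, move up to (2,6)
Step 4: enter (2,6), '.' pass, move up to (1,6)
Step 5: enter (1,6), '@' teleport (1,6)->(2,4), also enter (2,4), move up to (1,4)
Step 6: enter (1,4), '.' pass, move up to (0,4)
Step 7: enter (0,4), '.' pass, move up to (-1,4)
Step 8: at (-1,4) — EXIT via top edge, pos 4

Answer: exits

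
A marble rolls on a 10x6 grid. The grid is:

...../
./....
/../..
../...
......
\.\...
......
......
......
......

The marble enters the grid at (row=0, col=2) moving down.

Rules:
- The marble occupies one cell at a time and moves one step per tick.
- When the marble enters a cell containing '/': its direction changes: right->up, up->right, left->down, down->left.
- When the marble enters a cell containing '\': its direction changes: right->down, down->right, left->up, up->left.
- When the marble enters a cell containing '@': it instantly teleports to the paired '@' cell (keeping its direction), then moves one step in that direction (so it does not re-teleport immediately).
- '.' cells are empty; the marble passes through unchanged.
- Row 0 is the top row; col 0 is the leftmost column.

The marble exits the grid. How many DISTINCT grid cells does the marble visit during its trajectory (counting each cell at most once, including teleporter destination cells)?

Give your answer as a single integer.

Answer: 6

Derivation:
Step 1: enter (0,2), '.' pass, move down to (1,2)
Step 2: enter (1,2), '.' pass, move down to (2,2)
Step 3: enter (2,2), '.' pass, move down to (3,2)
Step 4: enter (3,2), '/' deflects down->left, move left to (3,1)
Step 5: enter (3,1), '.' pass, move left to (3,0)
Step 6: enter (3,0), '.' pass, move left to (3,-1)
Step 7: at (3,-1) — EXIT via left edge, pos 3
Distinct cells visited: 6 (path length 6)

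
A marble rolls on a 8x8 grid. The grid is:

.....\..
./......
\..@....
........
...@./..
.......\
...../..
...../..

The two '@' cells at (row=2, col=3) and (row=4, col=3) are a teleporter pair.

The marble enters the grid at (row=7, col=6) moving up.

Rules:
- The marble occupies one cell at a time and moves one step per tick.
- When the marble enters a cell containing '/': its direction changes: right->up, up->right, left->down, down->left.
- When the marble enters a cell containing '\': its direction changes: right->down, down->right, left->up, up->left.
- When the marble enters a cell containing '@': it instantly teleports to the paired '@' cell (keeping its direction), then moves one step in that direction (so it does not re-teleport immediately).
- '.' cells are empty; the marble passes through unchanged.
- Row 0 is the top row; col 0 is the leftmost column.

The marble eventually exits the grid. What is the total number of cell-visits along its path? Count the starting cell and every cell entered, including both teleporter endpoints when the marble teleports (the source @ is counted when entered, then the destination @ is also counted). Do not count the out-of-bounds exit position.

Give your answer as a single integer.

Step 1: enter (7,6), '.' pass, move up to (6,6)
Step 2: enter (6,6), '.' pass, move up to (5,6)
Step 3: enter (5,6), '.' pass, move up to (4,6)
Step 4: enter (4,6), '.' pass, move up to (3,6)
Step 5: enter (3,6), '.' pass, move up to (2,6)
Step 6: enter (2,6), '.' pass, move up to (1,6)
Step 7: enter (1,6), '.' pass, move up to (0,6)
Step 8: enter (0,6), '.' pass, move up to (-1,6)
Step 9: at (-1,6) — EXIT via top edge, pos 6
Path length (cell visits): 8

Answer: 8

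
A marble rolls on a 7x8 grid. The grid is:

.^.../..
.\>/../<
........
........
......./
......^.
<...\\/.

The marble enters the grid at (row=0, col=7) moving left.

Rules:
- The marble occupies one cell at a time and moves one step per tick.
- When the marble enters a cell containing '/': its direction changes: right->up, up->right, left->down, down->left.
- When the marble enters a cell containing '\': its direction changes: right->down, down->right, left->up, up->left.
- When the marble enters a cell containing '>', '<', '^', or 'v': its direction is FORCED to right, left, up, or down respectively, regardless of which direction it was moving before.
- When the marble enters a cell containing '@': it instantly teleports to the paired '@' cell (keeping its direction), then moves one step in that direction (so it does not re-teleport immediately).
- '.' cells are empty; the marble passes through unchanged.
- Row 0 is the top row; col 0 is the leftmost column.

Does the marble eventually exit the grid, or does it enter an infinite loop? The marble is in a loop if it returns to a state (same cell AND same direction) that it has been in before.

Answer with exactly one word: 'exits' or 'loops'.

Answer: loops

Derivation:
Step 1: enter (0,7), '.' pass, move left to (0,6)
Step 2: enter (0,6), '.' pass, move left to (0,5)
Step 3: enter (0,5), '/' deflects left->down, move down to (1,5)
Step 4: enter (1,5), '.' pass, move down to (2,5)
Step 5: enter (2,5), '.' pass, move down to (3,5)
Step 6: enter (3,5), '.' pass, move down to (4,5)
Step 7: enter (4,5), '.' pass, move down to (5,5)
Step 8: enter (5,5), '.' pass, move down to (6,5)
Step 9: enter (6,5), '\' deflects down->right, move right to (6,6)
Step 10: enter (6,6), '/' deflects right->up, move up to (5,6)
Step 11: enter (5,6), '^' forces up->up, move up to (4,6)
Step 12: enter (4,6), '.' pass, move up to (3,6)
Step 13: enter (3,6), '.' pass, move up to (2,6)
Step 14: enter (2,6), '.' pass, move up to (1,6)
Step 15: enter (1,6), '/' deflects up->right, move right to (1,7)
Step 16: enter (1,7), '<' forces right->left, move left to (1,6)
Step 17: enter (1,6), '/' deflects left->down, move down to (2,6)
Step 18: enter (2,6), '.' pass, move down to (3,6)
Step 19: enter (3,6), '.' pass, move down to (4,6)
Step 20: enter (4,6), '.' pass, move down to (5,6)
Step 21: enter (5,6), '^' forces down->up, move up to (4,6)
Step 22: at (4,6) dir=up — LOOP DETECTED (seen before)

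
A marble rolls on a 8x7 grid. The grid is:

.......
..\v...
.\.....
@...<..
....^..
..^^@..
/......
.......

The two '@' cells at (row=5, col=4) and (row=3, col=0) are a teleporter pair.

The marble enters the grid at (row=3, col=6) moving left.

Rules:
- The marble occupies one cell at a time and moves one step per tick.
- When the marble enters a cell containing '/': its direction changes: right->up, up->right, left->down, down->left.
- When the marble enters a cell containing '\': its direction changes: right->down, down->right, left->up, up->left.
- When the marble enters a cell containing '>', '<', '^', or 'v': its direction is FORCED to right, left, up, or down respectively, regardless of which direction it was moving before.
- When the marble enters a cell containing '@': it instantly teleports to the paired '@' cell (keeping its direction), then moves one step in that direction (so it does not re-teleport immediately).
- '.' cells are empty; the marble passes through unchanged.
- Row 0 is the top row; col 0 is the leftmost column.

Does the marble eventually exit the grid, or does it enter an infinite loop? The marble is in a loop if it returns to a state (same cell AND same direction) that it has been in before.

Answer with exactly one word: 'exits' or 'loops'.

Answer: loops

Derivation:
Step 1: enter (3,6), '.' pass, move left to (3,5)
Step 2: enter (3,5), '.' pass, move left to (3,4)
Step 3: enter (3,4), '<' forces left->left, move left to (3,3)
Step 4: enter (3,3), '.' pass, move left to (3,2)
Step 5: enter (3,2), '.' pass, move left to (3,1)
Step 6: enter (3,1), '.' pass, move left to (3,0)
Step 7: enter (3,0), '@' teleport (3,0)->(5,4), also enter (5,4), move left to (5,3)
Step 8: enter (5,3), '^' forces left->up, move up to (4,3)
Step 9: enter (4,3), '.' pass, move up to (3,3)
Step 10: enter (3,3), '.' pass, move up to (2,3)
Step 11: enter (2,3), '.' pass, move up to (1,3)
Step 12: enter (1,3), 'v' forces up->down, move down to (2,3)
Step 13: enter (2,3), '.' pass, move down to (3,3)
Step 14: enter (3,3), '.' pass, move down to (4,3)
Step 15: enter (4,3), '.' pass, move down to (5,3)
Step 16: enter (5,3), '^' forces down->up, move up to (4,3)
Step 17: at (4,3) dir=up — LOOP DETECTED (seen before)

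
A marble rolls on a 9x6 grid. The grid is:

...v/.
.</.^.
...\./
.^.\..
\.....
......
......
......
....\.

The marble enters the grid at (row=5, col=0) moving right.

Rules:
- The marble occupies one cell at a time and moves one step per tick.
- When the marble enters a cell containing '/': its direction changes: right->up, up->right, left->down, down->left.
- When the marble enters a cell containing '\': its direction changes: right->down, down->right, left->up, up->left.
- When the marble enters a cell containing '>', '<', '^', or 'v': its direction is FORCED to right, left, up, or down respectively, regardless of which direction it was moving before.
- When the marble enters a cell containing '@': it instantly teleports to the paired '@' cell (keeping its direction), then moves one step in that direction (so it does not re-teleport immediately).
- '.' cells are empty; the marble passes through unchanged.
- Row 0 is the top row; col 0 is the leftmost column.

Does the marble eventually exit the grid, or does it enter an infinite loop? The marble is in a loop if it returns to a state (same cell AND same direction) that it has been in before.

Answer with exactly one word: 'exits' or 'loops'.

Step 1: enter (5,0), '.' pass, move right to (5,1)
Step 2: enter (5,1), '.' pass, move right to (5,2)
Step 3: enter (5,2), '.' pass, move right to (5,3)
Step 4: enter (5,3), '.' pass, move right to (5,4)
Step 5: enter (5,4), '.' pass, move right to (5,5)
Step 6: enter (5,5), '.' pass, move right to (5,6)
Step 7: at (5,6) — EXIT via right edge, pos 5

Answer: exits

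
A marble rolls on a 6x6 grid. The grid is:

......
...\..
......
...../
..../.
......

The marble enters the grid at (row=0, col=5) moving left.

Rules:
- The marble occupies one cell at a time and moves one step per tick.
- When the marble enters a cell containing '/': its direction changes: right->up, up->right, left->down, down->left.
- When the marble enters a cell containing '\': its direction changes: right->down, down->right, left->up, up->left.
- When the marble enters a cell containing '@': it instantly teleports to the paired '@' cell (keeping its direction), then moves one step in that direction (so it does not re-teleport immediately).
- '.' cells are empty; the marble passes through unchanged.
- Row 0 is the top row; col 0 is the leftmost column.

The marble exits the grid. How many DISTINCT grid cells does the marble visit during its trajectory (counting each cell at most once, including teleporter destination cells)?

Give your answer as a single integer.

Answer: 6

Derivation:
Step 1: enter (0,5), '.' pass, move left to (0,4)
Step 2: enter (0,4), '.' pass, move left to (0,3)
Step 3: enter (0,3), '.' pass, move left to (0,2)
Step 4: enter (0,2), '.' pass, move left to (0,1)
Step 5: enter (0,1), '.' pass, move left to (0,0)
Step 6: enter (0,0), '.' pass, move left to (0,-1)
Step 7: at (0,-1) — EXIT via left edge, pos 0
Distinct cells visited: 6 (path length 6)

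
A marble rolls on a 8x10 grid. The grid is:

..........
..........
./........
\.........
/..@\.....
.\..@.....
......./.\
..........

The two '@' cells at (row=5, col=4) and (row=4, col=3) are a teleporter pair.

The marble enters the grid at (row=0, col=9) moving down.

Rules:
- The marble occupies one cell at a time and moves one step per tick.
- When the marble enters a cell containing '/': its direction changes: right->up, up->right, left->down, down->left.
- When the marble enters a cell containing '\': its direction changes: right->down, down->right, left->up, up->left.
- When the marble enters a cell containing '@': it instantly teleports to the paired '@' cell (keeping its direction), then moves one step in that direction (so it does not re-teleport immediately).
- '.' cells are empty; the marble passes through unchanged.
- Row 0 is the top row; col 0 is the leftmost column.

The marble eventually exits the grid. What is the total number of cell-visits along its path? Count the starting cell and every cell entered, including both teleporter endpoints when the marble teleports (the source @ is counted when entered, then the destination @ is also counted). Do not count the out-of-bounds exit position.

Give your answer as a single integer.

Answer: 7

Derivation:
Step 1: enter (0,9), '.' pass, move down to (1,9)
Step 2: enter (1,9), '.' pass, move down to (2,9)
Step 3: enter (2,9), '.' pass, move down to (3,9)
Step 4: enter (3,9), '.' pass, move down to (4,9)
Step 5: enter (4,9), '.' pass, move down to (5,9)
Step 6: enter (5,9), '.' pass, move down to (6,9)
Step 7: enter (6,9), '\' deflects down->right, move right to (6,10)
Step 8: at (6,10) — EXIT via right edge, pos 6
Path length (cell visits): 7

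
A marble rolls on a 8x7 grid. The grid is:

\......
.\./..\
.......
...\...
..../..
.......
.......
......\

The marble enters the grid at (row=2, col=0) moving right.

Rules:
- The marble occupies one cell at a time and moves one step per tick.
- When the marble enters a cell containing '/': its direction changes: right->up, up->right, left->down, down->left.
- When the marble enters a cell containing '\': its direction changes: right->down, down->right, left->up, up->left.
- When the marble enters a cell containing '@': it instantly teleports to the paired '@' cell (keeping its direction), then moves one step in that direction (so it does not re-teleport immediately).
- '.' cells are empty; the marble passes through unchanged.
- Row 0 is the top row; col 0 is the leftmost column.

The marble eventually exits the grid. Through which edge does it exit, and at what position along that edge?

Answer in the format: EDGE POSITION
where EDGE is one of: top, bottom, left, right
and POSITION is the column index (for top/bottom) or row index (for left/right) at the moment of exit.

Step 1: enter (2,0), '.' pass, move right to (2,1)
Step 2: enter (2,1), '.' pass, move right to (2,2)
Step 3: enter (2,2), '.' pass, move right to (2,3)
Step 4: enter (2,3), '.' pass, move right to (2,4)
Step 5: enter (2,4), '.' pass, move right to (2,5)
Step 6: enter (2,5), '.' pass, move right to (2,6)
Step 7: enter (2,6), '.' pass, move right to (2,7)
Step 8: at (2,7) — EXIT via right edge, pos 2

Answer: right 2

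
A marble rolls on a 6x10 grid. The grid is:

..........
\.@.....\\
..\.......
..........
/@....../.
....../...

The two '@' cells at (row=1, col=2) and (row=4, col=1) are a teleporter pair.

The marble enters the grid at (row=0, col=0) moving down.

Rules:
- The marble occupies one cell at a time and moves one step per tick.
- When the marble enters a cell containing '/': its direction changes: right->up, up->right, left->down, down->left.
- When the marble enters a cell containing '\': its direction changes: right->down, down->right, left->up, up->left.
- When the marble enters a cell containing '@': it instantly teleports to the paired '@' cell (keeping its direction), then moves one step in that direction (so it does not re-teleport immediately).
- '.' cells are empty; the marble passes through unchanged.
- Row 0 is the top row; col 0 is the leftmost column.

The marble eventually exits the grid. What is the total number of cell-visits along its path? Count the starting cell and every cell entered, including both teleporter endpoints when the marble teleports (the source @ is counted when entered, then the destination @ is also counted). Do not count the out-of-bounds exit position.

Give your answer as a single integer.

Answer: 24

Derivation:
Step 1: enter (0,0), '.' pass, move down to (1,0)
Step 2: enter (1,0), '\' deflects down->right, move right to (1,1)
Step 3: enter (1,1), '.' pass, move right to (1,2)
Step 4: enter (1,2), '@' teleport (1,2)->(4,1), also enter (4,1), move right to (4,2)
Step 5: enter (4,2), '.' pass, move right to (4,3)
Step 6: enter (4,3), '.' pass, move right to (4,4)
Step 7: enter (4,4), '.' pass, move right to (4,5)
Step 8: enter (4,5), '.' pass, move right to (4,6)
Step 9: enter (4,6), '.' pass, move right to (4,7)
Step 10: enter (4,7), '.' pass, move right to (4,8)
Step 11: enter (4,8), '/' deflects right->up, move up to (3,8)
Step 12: enter (3,8), '.' pass, move up to (2,8)
Step 13: enter (2,8), '.' pass, move up to (1,8)
Step 14: enter (1,8), '\' deflects up->left, move left to (1,7)
Step 15: enter (1,7), '.' pass, move left to (1,6)
Step 16: enter (1,6), '.' pass, move left to (1,5)
Step 17: enter (1,5), '.' pass, move left to (1,4)
Step 18: enter (1,4), '.' pass, move left to (1,3)
Step 19: enter (1,3), '.' pass, move left to (1,2)
Step 20: enter (1,2), '@' teleport (1,2)->(4,1), also enter (4,1), move left to (4,0)
Step 21: enter (4,0), '/' deflects left->down, move down to (5,0)
Step 22: enter (5,0), '.' pass, move down to (6,0)
Step 23: at (6,0) — EXIT via bottom edge, pos 0
Path length (cell visits): 24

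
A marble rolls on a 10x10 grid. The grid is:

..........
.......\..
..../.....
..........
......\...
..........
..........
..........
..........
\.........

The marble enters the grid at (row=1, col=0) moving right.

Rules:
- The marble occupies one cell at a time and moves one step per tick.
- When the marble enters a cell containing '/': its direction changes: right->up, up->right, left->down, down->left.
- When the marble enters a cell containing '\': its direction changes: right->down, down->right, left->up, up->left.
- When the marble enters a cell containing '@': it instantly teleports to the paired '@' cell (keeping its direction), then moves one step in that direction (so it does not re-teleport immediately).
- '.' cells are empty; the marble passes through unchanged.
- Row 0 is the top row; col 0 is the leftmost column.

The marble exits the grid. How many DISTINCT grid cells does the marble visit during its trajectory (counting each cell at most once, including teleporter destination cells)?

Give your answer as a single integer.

Step 1: enter (1,0), '.' pass, move right to (1,1)
Step 2: enter (1,1), '.' pass, move right to (1,2)
Step 3: enter (1,2), '.' pass, move right to (1,3)
Step 4: enter (1,3), '.' pass, move right to (1,4)
Step 5: enter (1,4), '.' pass, move right to (1,5)
Step 6: enter (1,5), '.' pass, move right to (1,6)
Step 7: enter (1,6), '.' pass, move right to (1,7)
Step 8: enter (1,7), '\' deflects right->down, move down to (2,7)
Step 9: enter (2,7), '.' pass, move down to (3,7)
Step 10: enter (3,7), '.' pass, move down to (4,7)
Step 11: enter (4,7), '.' pass, move down to (5,7)
Step 12: enter (5,7), '.' pass, move down to (6,7)
Step 13: enter (6,7), '.' pass, move down to (7,7)
Step 14: enter (7,7), '.' pass, move down to (8,7)
Step 15: enter (8,7), '.' pass, move down to (9,7)
Step 16: enter (9,7), '.' pass, move down to (10,7)
Step 17: at (10,7) — EXIT via bottom edge, pos 7
Distinct cells visited: 16 (path length 16)

Answer: 16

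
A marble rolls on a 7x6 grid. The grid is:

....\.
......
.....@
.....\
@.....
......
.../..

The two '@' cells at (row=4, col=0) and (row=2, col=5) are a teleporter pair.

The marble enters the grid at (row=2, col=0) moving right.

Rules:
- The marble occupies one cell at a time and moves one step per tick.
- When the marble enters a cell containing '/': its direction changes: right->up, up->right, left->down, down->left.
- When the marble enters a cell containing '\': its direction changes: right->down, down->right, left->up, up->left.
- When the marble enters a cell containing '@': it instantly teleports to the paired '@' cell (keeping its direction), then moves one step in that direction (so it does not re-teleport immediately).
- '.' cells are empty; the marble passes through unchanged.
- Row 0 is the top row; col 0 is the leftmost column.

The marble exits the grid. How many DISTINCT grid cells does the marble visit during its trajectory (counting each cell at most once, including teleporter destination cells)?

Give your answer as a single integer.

Answer: 12

Derivation:
Step 1: enter (2,0), '.' pass, move right to (2,1)
Step 2: enter (2,1), '.' pass, move right to (2,2)
Step 3: enter (2,2), '.' pass, move right to (2,3)
Step 4: enter (2,3), '.' pass, move right to (2,4)
Step 5: enter (2,4), '.' pass, move right to (2,5)
Step 6: enter (2,5), '@' teleport (2,5)->(4,0), also enter (4,0), move right to (4,1)
Step 7: enter (4,1), '.' pass, move right to (4,2)
Step 8: enter (4,2), '.' pass, move right to (4,3)
Step 9: enter (4,3), '.' pass, move right to (4,4)
Step 10: enter (4,4), '.' pass, move right to (4,5)
Step 11: enter (4,5), '.' pass, move right to (4,6)
Step 12: at (4,6) — EXIT via right edge, pos 4
Distinct cells visited: 12 (path length 12)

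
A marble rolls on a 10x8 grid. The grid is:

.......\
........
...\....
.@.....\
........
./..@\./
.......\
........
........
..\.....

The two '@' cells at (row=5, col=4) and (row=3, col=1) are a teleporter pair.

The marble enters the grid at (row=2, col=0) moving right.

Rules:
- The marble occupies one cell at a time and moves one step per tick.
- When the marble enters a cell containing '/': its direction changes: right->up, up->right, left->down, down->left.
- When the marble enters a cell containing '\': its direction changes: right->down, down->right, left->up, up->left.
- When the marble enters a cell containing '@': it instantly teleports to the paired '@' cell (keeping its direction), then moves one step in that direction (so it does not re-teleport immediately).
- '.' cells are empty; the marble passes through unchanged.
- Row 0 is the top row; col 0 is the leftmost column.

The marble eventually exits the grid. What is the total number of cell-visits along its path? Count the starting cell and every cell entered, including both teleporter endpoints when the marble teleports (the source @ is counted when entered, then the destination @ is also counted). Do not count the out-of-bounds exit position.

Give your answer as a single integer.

Answer: 11

Derivation:
Step 1: enter (2,0), '.' pass, move right to (2,1)
Step 2: enter (2,1), '.' pass, move right to (2,2)
Step 3: enter (2,2), '.' pass, move right to (2,3)
Step 4: enter (2,3), '\' deflects right->down, move down to (3,3)
Step 5: enter (3,3), '.' pass, move down to (4,3)
Step 6: enter (4,3), '.' pass, move down to (5,3)
Step 7: enter (5,3), '.' pass, move down to (6,3)
Step 8: enter (6,3), '.' pass, move down to (7,3)
Step 9: enter (7,3), '.' pass, move down to (8,3)
Step 10: enter (8,3), '.' pass, move down to (9,3)
Step 11: enter (9,3), '.' pass, move down to (10,3)
Step 12: at (10,3) — EXIT via bottom edge, pos 3
Path length (cell visits): 11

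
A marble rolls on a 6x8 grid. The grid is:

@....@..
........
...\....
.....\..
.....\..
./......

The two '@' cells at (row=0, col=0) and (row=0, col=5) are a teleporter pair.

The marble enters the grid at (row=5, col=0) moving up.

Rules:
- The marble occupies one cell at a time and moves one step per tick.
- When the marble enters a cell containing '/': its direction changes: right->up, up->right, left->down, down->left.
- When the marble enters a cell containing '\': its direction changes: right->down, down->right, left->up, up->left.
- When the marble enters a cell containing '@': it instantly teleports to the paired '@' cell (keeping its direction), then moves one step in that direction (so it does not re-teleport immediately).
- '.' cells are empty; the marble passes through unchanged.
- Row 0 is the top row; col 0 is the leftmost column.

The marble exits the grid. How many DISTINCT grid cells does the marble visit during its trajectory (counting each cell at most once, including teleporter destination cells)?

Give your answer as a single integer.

Answer: 7

Derivation:
Step 1: enter (5,0), '.' pass, move up to (4,0)
Step 2: enter (4,0), '.' pass, move up to (3,0)
Step 3: enter (3,0), '.' pass, move up to (2,0)
Step 4: enter (2,0), '.' pass, move up to (1,0)
Step 5: enter (1,0), '.' pass, move up to (0,0)
Step 6: enter (0,0), '@' teleport (0,0)->(0,5), also enter (0,5), move up to (-1,5)
Step 7: at (-1,5) — EXIT via top edge, pos 5
Distinct cells visited: 7 (path length 7)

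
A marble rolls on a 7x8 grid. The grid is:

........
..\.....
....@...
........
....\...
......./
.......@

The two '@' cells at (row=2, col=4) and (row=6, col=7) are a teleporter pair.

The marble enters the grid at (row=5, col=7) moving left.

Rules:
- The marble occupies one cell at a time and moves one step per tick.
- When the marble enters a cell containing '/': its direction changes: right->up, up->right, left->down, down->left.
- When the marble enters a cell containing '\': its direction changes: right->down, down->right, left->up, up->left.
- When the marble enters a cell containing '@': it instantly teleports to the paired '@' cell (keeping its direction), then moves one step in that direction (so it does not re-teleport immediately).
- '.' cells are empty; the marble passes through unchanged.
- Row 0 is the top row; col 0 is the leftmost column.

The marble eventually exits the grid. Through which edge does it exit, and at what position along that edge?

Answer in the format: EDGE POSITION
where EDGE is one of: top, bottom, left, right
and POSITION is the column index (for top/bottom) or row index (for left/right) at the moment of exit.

Step 1: enter (5,7), '/' deflects left->down, move down to (6,7)
Step 2: enter (6,7), '@' teleport (6,7)->(2,4), also enter (2,4), move down to (3,4)
Step 3: enter (3,4), '.' pass, move down to (4,4)
Step 4: enter (4,4), '\' deflects down->right, move right to (4,5)
Step 5: enter (4,5), '.' pass, move right to (4,6)
Step 6: enter (4,6), '.' pass, move right to (4,7)
Step 7: enter (4,7), '.' pass, move right to (4,8)
Step 8: at (4,8) — EXIT via right edge, pos 4

Answer: right 4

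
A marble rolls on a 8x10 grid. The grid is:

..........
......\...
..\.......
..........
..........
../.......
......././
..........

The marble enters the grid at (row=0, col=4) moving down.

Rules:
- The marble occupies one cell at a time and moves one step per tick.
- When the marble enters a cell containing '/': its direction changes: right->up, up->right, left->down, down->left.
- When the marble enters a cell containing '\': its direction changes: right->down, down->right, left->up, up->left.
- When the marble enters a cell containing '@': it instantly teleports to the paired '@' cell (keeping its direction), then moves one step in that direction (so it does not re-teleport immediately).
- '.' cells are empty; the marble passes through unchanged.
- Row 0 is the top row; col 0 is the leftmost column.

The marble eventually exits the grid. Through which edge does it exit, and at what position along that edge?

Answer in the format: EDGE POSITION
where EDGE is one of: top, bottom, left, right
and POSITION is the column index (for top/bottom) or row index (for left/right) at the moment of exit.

Answer: bottom 4

Derivation:
Step 1: enter (0,4), '.' pass, move down to (1,4)
Step 2: enter (1,4), '.' pass, move down to (2,4)
Step 3: enter (2,4), '.' pass, move down to (3,4)
Step 4: enter (3,4), '.' pass, move down to (4,4)
Step 5: enter (4,4), '.' pass, move down to (5,4)
Step 6: enter (5,4), '.' pass, move down to (6,4)
Step 7: enter (6,4), '.' pass, move down to (7,4)
Step 8: enter (7,4), '.' pass, move down to (8,4)
Step 9: at (8,4) — EXIT via bottom edge, pos 4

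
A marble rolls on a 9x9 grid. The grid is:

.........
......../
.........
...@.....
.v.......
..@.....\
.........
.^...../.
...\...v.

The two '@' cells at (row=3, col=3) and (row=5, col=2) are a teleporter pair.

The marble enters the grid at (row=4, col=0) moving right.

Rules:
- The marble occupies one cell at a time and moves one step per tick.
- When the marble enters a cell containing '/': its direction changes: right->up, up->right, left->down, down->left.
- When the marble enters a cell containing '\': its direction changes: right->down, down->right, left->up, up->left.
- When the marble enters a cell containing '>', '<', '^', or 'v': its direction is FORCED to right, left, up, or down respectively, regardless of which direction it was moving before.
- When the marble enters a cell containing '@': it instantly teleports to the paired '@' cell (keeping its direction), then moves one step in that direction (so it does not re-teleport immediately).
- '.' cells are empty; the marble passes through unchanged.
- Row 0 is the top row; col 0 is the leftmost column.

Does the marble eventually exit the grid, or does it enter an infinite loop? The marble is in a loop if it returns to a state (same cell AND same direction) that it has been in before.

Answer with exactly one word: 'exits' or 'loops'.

Step 1: enter (4,0), '.' pass, move right to (4,1)
Step 2: enter (4,1), 'v' forces right->down, move down to (5,1)
Step 3: enter (5,1), '.' pass, move down to (6,1)
Step 4: enter (6,1), '.' pass, move down to (7,1)
Step 5: enter (7,1), '^' forces down->up, move up to (6,1)
Step 6: enter (6,1), '.' pass, move up to (5,1)
Step 7: enter (5,1), '.' pass, move up to (4,1)
Step 8: enter (4,1), 'v' forces up->down, move down to (5,1)
Step 9: at (5,1) dir=down — LOOP DETECTED (seen before)

Answer: loops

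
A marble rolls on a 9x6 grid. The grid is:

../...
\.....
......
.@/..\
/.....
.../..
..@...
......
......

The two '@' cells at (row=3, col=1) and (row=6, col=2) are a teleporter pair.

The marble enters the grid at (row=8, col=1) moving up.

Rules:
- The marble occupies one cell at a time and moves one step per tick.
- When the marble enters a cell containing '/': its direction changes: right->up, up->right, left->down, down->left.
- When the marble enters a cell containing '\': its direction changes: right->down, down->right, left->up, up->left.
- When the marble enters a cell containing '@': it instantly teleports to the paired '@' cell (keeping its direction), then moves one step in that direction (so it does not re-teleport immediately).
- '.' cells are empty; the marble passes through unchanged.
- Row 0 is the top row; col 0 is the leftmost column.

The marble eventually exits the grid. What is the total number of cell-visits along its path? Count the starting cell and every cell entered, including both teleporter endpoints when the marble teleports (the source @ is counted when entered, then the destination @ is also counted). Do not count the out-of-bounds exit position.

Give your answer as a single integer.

Step 1: enter (8,1), '.' pass, move up to (7,1)
Step 2: enter (7,1), '.' pass, move up to (6,1)
Step 3: enter (6,1), '.' pass, move up to (5,1)
Step 4: enter (5,1), '.' pass, move up to (4,1)
Step 5: enter (4,1), '.' pass, move up to (3,1)
Step 6: enter (3,1), '@' teleport (3,1)->(6,2), also enter (6,2), move up to (5,2)
Step 7: enter (5,2), '.' pass, move up to (4,2)
Step 8: enter (4,2), '.' pass, move up to (3,2)
Step 9: enter (3,2), '/' deflects up->right, move right to (3,3)
Step 10: enter (3,3), '.' pass, move right to (3,4)
Step 11: enter (3,4), '.' pass, move right to (3,5)
Step 12: enter (3,5), '\' deflects right->down, move down to (4,5)
Step 13: enter (4,5), '.' pass, move down to (5,5)
Step 14: enter (5,5), '.' pass, move down to (6,5)
Step 15: enter (6,5), '.' pass, move down to (7,5)
Step 16: enter (7,5), '.' pass, move down to (8,5)
Step 17: enter (8,5), '.' pass, move down to (9,5)
Step 18: at (9,5) — EXIT via bottom edge, pos 5
Path length (cell visits): 18

Answer: 18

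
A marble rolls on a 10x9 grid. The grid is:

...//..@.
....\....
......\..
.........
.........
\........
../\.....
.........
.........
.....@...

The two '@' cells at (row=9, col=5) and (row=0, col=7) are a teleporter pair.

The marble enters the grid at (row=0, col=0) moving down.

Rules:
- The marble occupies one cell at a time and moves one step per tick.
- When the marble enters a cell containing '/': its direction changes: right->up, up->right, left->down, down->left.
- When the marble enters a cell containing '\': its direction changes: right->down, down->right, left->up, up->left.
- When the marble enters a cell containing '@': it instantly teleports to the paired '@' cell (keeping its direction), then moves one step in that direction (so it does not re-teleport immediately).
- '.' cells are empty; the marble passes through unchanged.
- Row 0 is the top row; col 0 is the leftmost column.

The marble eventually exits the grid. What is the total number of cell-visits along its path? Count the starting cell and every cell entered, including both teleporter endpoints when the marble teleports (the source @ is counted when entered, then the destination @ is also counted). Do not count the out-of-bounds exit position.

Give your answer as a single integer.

Step 1: enter (0,0), '.' pass, move down to (1,0)
Step 2: enter (1,0), '.' pass, move down to (2,0)
Step 3: enter (2,0), '.' pass, move down to (3,0)
Step 4: enter (3,0), '.' pass, move down to (4,0)
Step 5: enter (4,0), '.' pass, move down to (5,0)
Step 6: enter (5,0), '\' deflects down->right, move right to (5,1)
Step 7: enter (5,1), '.' pass, move right to (5,2)
Step 8: enter (5,2), '.' pass, move right to (5,3)
Step 9: enter (5,3), '.' pass, move right to (5,4)
Step 10: enter (5,4), '.' pass, move right to (5,5)
Step 11: enter (5,5), '.' pass, move right to (5,6)
Step 12: enter (5,6), '.' pass, move right to (5,7)
Step 13: enter (5,7), '.' pass, move right to (5,8)
Step 14: enter (5,8), '.' pass, move right to (5,9)
Step 15: at (5,9) — EXIT via right edge, pos 5
Path length (cell visits): 14

Answer: 14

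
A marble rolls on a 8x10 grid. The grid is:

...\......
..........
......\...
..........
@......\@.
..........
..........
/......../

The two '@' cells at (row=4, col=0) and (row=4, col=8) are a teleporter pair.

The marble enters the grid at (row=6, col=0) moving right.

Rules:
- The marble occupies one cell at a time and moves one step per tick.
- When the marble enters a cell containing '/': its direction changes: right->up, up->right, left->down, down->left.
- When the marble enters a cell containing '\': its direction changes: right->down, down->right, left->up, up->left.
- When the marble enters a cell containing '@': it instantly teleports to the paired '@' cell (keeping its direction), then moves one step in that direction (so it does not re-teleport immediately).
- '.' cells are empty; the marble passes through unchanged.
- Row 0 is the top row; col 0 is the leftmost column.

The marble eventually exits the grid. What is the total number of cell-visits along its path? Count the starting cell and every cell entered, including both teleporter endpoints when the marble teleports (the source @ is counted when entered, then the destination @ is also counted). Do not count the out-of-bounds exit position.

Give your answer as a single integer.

Answer: 10

Derivation:
Step 1: enter (6,0), '.' pass, move right to (6,1)
Step 2: enter (6,1), '.' pass, move right to (6,2)
Step 3: enter (6,2), '.' pass, move right to (6,3)
Step 4: enter (6,3), '.' pass, move right to (6,4)
Step 5: enter (6,4), '.' pass, move right to (6,5)
Step 6: enter (6,5), '.' pass, move right to (6,6)
Step 7: enter (6,6), '.' pass, move right to (6,7)
Step 8: enter (6,7), '.' pass, move right to (6,8)
Step 9: enter (6,8), '.' pass, move right to (6,9)
Step 10: enter (6,9), '.' pass, move right to (6,10)
Step 11: at (6,10) — EXIT via right edge, pos 6
Path length (cell visits): 10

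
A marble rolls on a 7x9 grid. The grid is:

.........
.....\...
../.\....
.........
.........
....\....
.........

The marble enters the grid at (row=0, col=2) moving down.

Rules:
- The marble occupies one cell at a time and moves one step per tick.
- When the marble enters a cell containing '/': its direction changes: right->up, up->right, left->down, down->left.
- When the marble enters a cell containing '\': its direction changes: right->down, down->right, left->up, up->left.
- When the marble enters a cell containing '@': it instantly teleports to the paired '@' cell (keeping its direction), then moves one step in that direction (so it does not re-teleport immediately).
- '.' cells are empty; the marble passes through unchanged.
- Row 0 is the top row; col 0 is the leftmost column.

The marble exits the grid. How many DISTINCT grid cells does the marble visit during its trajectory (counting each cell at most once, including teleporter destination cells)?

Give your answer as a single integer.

Step 1: enter (0,2), '.' pass, move down to (1,2)
Step 2: enter (1,2), '.' pass, move down to (2,2)
Step 3: enter (2,2), '/' deflects down->left, move left to (2,1)
Step 4: enter (2,1), '.' pass, move left to (2,0)
Step 5: enter (2,0), '.' pass, move left to (2,-1)
Step 6: at (2,-1) — EXIT via left edge, pos 2
Distinct cells visited: 5 (path length 5)

Answer: 5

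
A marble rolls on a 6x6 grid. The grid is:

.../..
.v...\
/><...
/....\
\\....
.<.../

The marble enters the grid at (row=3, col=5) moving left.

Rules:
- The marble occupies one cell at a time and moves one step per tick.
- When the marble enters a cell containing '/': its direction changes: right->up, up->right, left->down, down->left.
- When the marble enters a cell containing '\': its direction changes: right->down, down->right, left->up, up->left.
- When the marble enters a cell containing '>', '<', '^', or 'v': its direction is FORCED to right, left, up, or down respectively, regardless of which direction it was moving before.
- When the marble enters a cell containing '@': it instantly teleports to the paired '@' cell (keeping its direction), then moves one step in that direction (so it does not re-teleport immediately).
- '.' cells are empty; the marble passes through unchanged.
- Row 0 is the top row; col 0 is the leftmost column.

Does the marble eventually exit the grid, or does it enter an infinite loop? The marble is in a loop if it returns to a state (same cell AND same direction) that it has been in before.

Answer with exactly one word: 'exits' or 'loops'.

Step 1: enter (3,5), '\' deflects left->up, move up to (2,5)
Step 2: enter (2,5), '.' pass, move up to (1,5)
Step 3: enter (1,5), '\' deflects up->left, move left to (1,4)
Step 4: enter (1,4), '.' pass, move left to (1,3)
Step 5: enter (1,3), '.' pass, move left to (1,2)
Step 6: enter (1,2), '.' pass, move left to (1,1)
Step 7: enter (1,1), 'v' forces left->down, move down to (2,1)
Step 8: enter (2,1), '>' forces down->right, move right to (2,2)
Step 9: enter (2,2), '<' forces right->left, move left to (2,1)
Step 10: enter (2,1), '>' forces left->right, move right to (2,2)
Step 11: at (2,2) dir=right — LOOP DETECTED (seen before)

Answer: loops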